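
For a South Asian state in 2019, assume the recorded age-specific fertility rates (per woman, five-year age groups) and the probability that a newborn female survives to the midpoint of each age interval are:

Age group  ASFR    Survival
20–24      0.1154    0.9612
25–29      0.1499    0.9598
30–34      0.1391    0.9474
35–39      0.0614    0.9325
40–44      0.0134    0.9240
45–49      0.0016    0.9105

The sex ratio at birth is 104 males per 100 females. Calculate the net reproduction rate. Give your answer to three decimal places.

1.122

Proportion female at birth = 100 / (100 + 104) = 0.49020.
Survival-weighted fertility by age (5·fₓ·Sₓ):
  20–24: 5 × 0.1154 × 0.9612 = 0.55461
  25–29: 5 × 0.1499 × 0.9598 = 0.71937
  30–34: 5 × 0.1391 × 0.9474 = 0.65892
  35–39: 5 × 0.0614 × 0.9325 = 0.28628
  40–44: 5 × 0.0134 × 0.9240 = 0.06191
  45–49: 5 × 0.0016 × 0.9105 = 0.00728
Sum = 2.28837
NRR = 0.49020 × 2.28837 = 1.12176
With NRR above 1 the population is above replacement fertility.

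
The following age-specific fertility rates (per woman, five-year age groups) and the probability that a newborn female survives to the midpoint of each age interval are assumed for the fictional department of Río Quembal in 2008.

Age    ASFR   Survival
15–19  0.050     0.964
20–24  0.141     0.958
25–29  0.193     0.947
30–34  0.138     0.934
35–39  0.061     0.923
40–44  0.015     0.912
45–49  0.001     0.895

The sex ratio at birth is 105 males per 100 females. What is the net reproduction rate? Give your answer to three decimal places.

Proportion female at birth = 100 / (100 + 105) = 0.48780.
Per-age-group product (5 × ASFR × survival probability):
  15–19: 5 × 0.050 × 0.964 = 0.24100
  20–24: 5 × 0.141 × 0.958 = 0.67539
  25–29: 5 × 0.193 × 0.947 = 0.91386
  30–34: 5 × 0.138 × 0.934 = 0.64446
  35–39: 5 × 0.061 × 0.923 = 0.28152
  40–44: 5 × 0.015 × 0.912 = 0.06840
  45–49: 5 × 0.001 × 0.895 = 0.00448
Sum = 2.82911
NRR = 0.48780 × 2.82911 = 1.38004
An NRR exceeding 1 indicates intrinsic growth under these rates.

1.380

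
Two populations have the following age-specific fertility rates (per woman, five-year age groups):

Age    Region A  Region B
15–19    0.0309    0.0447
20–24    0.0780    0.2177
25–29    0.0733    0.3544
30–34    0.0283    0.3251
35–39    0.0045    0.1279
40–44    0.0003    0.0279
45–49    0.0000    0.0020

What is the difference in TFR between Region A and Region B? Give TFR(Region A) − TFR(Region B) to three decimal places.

-4.422

Region A:
  Sum of ASFRs = 0.0309 + 0.0780 + 0.0733 + 0.0283 + 0.0045 + 0.0003 + 0.0000 = 0.2153
  TFR = 5 × 0.2153 = 1.0765
Region B:
  Sum of ASFRs = 0.0447 + 0.2177 + 0.3544 + 0.3251 + 0.1279 + 0.0279 + 0.0020 = 1.0997
  TFR = 5 × 1.0997 = 5.4985
Difference = 1.0765 − 5.4985 = -4.422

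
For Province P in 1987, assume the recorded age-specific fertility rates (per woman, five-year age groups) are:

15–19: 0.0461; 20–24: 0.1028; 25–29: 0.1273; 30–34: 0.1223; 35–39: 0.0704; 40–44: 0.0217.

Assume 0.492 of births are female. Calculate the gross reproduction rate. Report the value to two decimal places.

1.21

Proportion female at birth = 0.492.
Sum of ASFRs = 0.0461 + 0.1028 + 0.1273 + 0.1223 + 0.0704 + 0.0217 = 0.4906
TFR = 5 × 0.4906 = 2.453
GRR = 0.492 × 2.453 = 1.20688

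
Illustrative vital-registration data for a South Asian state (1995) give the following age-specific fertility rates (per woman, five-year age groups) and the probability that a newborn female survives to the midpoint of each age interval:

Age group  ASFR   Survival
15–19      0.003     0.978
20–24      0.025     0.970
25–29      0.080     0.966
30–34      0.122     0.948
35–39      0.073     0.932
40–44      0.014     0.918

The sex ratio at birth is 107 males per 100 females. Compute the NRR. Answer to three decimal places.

0.727

Proportion female at birth = 100 / (100 + 107) = 0.48309.
Weighting each age-specific rate by interval width and survival:
  15–19: 5 × 0.003 × 0.978 = 0.01467
  20–24: 5 × 0.025 × 0.970 = 0.12125
  25–29: 5 × 0.080 × 0.966 = 0.38640
  30–34: 5 × 0.122 × 0.948 = 0.57828
  35–39: 5 × 0.073 × 0.932 = 0.34018
  40–44: 5 × 0.014 × 0.918 = 0.06426
Sum = 1.50504
NRR = 0.48309 × 1.50504 = 0.72707
An NRR under 1 implies long-run decline under these rates.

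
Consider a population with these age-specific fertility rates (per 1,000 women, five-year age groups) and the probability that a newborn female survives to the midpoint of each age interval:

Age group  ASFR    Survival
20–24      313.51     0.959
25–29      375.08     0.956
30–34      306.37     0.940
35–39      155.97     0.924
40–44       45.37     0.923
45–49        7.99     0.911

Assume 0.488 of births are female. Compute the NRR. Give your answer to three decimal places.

2.783

Proportion female at birth = 0.488.
Each age group contributes 5 × ASFR × survival:
  20–24: 5 × 313.51/1000 × 0.959 = 1.50328
  25–29: 5 × 375.08/1000 × 0.956 = 1.79288
  30–34: 5 × 306.37/1000 × 0.940 = 1.43994
  35–39: 5 × 155.97/1000 × 0.924 = 0.72058
  40–44: 5 × 45.37/1000 × 0.923 = 0.20938
  45–49: 5 × 7.99/1000 × 0.911 = 0.03639
Sum = 5.70245
NRR = 0.488 × 5.70245 = 2.78280
An NRR exceeding 1 indicates intrinsic growth under these rates.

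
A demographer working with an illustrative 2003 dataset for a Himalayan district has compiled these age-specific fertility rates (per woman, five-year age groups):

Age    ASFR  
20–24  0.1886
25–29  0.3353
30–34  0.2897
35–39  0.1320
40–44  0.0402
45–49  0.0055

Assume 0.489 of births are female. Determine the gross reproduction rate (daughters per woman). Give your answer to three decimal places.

Proportion female at birth = 0.489.
Sum of ASFRs = 0.1886 + 0.3353 + 0.2897 + 0.1320 + 0.0402 + 0.0055 = 0.9913
TFR = 5 × 0.9913 = 4.9565
GRR = 0.489 × 4.9565 = 2.42373

2.424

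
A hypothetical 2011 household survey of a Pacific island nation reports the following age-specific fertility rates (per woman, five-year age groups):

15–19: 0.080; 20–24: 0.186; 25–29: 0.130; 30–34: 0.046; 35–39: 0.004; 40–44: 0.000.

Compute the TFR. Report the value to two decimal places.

2.23

Sum of ASFRs = 0.080 + 0.186 + 0.130 + 0.046 + 0.004 + 0.000 = 0.446
TFR = 5 × 0.446 = 2.23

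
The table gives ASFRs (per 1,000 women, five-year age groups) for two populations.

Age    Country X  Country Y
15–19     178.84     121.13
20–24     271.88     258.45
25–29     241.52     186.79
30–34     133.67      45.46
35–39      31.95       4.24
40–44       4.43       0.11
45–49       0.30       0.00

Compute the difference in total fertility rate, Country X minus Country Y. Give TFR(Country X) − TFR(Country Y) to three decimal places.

1.232

Country X:
  Sum of ASFRs = 178.84 + 271.88 + 241.52 + 133.67 + 31.95 + 4.43 + 0.30 = 862.59
  TFR = 5 × 862.59 / 1000 = 4.31295
Country Y:
  Sum of ASFRs = 121.13 + 258.45 + 186.79 + 45.46 + 4.24 + 0.11 + 0.00 = 616.18
  TFR = 5 × 616.18 / 1000 = 3.0809
Difference = 4.31295 − 3.0809 = 1.23205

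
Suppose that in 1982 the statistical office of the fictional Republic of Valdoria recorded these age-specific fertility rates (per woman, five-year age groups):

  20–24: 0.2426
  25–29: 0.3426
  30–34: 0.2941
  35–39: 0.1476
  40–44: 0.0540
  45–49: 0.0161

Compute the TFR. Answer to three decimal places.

5.485

Sum of ASFRs = 0.2426 + 0.3426 + 0.2941 + 0.1476 + 0.0540 + 0.0161 = 1.0970
TFR = 5 × 1.0970 = 5.485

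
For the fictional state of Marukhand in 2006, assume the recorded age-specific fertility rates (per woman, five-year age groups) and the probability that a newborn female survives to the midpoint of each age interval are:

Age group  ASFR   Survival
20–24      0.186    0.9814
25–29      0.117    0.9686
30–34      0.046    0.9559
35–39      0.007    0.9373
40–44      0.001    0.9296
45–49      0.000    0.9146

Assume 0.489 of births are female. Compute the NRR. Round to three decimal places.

Proportion female at birth = 0.489.
Each age group contributes 5 × ASFR × survival:
  20–24: 5 × 0.186 × 0.9814 = 0.91270
  25–29: 5 × 0.117 × 0.9686 = 0.56663
  30–34: 5 × 0.046 × 0.9559 = 0.21986
  35–39: 5 × 0.007 × 0.9373 = 0.03281
  40–44: 5 × 0.001 × 0.9296 = 0.00465
  45–49: 5 × 0.000 × 0.9146 = 0.00000
Sum = 1.73665
NRR = 0.489 × 1.73665 = 0.84922

0.849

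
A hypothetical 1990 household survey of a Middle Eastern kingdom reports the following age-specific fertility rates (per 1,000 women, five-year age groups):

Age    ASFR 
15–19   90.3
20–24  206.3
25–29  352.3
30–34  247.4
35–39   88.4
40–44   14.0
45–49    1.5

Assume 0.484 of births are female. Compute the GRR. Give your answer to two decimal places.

2.42

Proportion female at birth = 0.484.
Sum of ASFRs = 90.3 + 206.3 + 352.3 + 247.4 + 88.4 + 14.0 + 1.5 = 1000.2
TFR = 5 × 1000.2 / 1000 = 5.001
GRR = 0.484 × 5.001 = 2.42048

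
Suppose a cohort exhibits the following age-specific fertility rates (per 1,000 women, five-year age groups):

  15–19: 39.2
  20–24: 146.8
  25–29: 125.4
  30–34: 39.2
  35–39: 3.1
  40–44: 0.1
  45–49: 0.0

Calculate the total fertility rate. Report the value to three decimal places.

1.769

Sum of ASFRs = 39.2 + 146.8 + 125.4 + 39.2 + 3.1 + 0.1 + 0.0 = 353.8
TFR = 5 × 353.8 / 1000 = 1.769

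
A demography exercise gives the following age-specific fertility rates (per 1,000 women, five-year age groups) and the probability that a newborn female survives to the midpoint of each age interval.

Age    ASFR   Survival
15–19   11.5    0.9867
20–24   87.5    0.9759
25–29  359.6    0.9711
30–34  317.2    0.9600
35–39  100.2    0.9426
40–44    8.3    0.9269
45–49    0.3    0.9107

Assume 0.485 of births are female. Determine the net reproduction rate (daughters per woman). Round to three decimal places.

2.068

Proportion female at birth = 0.485.
Survival-weighted fertility by age (5·fₓ·Sₓ):
  15–19: 5 × 11.5/1000 × 0.9867 = 0.05674
  20–24: 5 × 87.5/1000 × 0.9759 = 0.42696
  25–29: 5 × 359.6/1000 × 0.9711 = 1.74604
  30–34: 5 × 317.2/1000 × 0.9600 = 1.52256
  35–39: 5 × 100.2/1000 × 0.9426 = 0.47224
  40–44: 5 × 8.3/1000 × 0.9269 = 0.03847
  45–49: 5 × 0.3/1000 × 0.9107 = 0.00137
Sum = 4.26438
NRR = 0.485 × 4.26438 = 2.06822
NRR > 1, so each generation more than replaces itself.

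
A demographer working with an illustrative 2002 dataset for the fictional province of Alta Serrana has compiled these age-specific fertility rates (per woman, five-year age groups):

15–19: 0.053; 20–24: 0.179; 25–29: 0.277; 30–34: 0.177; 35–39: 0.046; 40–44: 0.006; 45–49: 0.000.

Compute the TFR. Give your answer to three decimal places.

3.690

Sum of ASFRs = 0.053 + 0.179 + 0.277 + 0.177 + 0.046 + 0.006 + 0.000 = 0.738
TFR = 5 × 0.738 = 3.69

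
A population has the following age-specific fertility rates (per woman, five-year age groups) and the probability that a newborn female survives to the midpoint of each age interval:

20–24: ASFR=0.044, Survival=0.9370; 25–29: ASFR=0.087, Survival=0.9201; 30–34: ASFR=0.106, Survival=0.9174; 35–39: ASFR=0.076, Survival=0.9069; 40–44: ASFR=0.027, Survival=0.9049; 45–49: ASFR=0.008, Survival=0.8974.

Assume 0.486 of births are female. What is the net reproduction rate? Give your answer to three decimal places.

Proportion female at birth = 0.486.
Survival-weighted fertility by age (5·fₓ·Sₓ):
  20–24: 5 × 0.044 × 0.9370 = 0.20614
  25–29: 5 × 0.087 × 0.9201 = 0.40024
  30–34: 5 × 0.106 × 0.9174 = 0.48622
  35–39: 5 × 0.076 × 0.9069 = 0.34462
  40–44: 5 × 0.027 × 0.9049 = 0.12216
  45–49: 5 × 0.008 × 0.8974 = 0.03590
Sum = 1.59528
NRR = 0.486 × 1.59528 = 0.77531
With NRR below 1 the population is below replacement fertility.

0.775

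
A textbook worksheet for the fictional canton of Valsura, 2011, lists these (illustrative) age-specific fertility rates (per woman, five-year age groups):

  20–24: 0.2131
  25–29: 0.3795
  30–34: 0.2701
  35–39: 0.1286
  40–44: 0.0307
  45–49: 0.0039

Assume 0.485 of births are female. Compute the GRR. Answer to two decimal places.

Proportion female at birth = 0.485.
Sum of ASFRs = 0.2131 + 0.3795 + 0.2701 + 0.1286 + 0.0307 + 0.0039 = 1.0259
TFR = 5 × 1.0259 = 5.1295
GRR = 0.485 × 5.1295 = 2.48781

2.49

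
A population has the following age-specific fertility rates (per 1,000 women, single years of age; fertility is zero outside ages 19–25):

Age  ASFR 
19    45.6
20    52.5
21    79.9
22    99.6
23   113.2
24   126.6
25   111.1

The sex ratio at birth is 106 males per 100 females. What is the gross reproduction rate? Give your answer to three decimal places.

0.305

Proportion female at birth = 100 / (100 + 106) = 0.48544.
Sum of ASFRs = 45.6 + 52.5 + 79.9 + 99.6 + 113.2 + 126.6 + 111.1 = 628.5
TFR = 628.5 / 1000 = 0.6285
GRR = 0.48544 × 0.6285 = 0.30510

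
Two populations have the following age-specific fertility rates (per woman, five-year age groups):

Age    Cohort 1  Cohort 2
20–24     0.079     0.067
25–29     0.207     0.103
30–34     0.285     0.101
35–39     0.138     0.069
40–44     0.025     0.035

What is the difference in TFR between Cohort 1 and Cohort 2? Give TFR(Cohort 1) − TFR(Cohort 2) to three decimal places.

Cohort 1:
  Sum of ASFRs = 0.079 + 0.207 + 0.285 + 0.138 + 0.025 = 0.734
  TFR = 5 × 0.734 = 3.67
Cohort 2:
  Sum of ASFRs = 0.067 + 0.103 + 0.101 + 0.069 + 0.035 = 0.375
  TFR = 5 × 0.375 = 1.875
Difference = 3.67 − 1.875 = 1.795

1.795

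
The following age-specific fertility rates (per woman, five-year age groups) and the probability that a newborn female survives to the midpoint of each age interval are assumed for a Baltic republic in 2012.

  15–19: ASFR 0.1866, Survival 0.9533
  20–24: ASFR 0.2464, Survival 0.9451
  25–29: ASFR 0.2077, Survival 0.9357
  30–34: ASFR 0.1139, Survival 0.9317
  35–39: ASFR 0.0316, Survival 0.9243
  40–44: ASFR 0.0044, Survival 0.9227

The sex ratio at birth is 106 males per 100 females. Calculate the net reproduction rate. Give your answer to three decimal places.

1.807

Proportion female at birth = 100 / (100 + 106) = 0.48544.
Each age group contributes 5 × ASFR × survival:
  15–19: 5 × 0.1866 × 0.9533 = 0.88943
  20–24: 5 × 0.2464 × 0.9451 = 1.16436
  25–29: 5 × 0.2077 × 0.9357 = 0.97172
  30–34: 5 × 0.1139 × 0.9317 = 0.53060
  35–39: 5 × 0.0316 × 0.9243 = 0.14604
  40–44: 5 × 0.0044 × 0.9227 = 0.02030
Sum = 3.72245
NRR = 0.48544 × 3.72245 = 1.80703
With NRR above 1 the population is above replacement fertility.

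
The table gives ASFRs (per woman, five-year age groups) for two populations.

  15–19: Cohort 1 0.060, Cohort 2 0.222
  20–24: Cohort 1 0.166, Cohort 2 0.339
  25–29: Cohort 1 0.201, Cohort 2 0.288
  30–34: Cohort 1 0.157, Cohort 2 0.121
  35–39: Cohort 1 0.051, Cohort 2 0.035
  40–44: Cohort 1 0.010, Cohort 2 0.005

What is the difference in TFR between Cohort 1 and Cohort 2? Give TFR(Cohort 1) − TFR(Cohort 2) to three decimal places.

-1.825

Cohort 1:
  Sum of ASFRs = 0.060 + 0.166 + 0.201 + 0.157 + 0.051 + 0.010 = 0.645
  TFR = 5 × 0.645 = 3.225
Cohort 2:
  Sum of ASFRs = 0.222 + 0.339 + 0.288 + 0.121 + 0.035 + 0.005 = 1.010
  TFR = 5 × 1.010 = 5.05
Difference = 3.225 − 5.05 = -1.825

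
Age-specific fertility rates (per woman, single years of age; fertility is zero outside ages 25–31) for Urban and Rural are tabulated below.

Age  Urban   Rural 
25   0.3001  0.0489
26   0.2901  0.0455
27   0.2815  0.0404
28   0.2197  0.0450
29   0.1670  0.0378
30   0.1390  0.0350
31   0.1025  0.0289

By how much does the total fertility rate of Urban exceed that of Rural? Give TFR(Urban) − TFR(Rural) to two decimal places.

Urban:
  Sum of ASFRs = 0.3001 + 0.2901 + 0.2815 + 0.2197 + 0.1670 + 0.1390 + 0.1025 = 1.4999
  TFR = 1.4999
Rural:
  Sum of ASFRs = 0.0489 + 0.0455 + 0.0404 + 0.0450 + 0.0378 + 0.0350 + 0.0289 = 0.2815
  TFR = 0.2815
Difference = 1.4999 − 0.2815 = 1.2184

1.22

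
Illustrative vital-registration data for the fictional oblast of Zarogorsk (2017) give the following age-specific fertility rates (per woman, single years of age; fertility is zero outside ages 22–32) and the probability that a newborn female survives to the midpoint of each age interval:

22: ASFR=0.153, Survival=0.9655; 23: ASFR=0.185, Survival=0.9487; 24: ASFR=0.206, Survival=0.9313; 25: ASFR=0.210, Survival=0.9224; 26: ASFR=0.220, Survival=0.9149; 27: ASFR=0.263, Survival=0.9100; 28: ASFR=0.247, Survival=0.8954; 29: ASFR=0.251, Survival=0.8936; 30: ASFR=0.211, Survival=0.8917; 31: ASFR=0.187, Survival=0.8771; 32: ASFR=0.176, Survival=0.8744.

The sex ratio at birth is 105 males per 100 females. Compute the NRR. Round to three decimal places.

1.025

Proportion female at birth = 100 / (100 + 105) = 0.48780.
Each age group contributes 1 × ASFR × survival:
  22: 1 × 0.153 × 0.9655 = 0.14772
  23: 1 × 0.185 × 0.9487 = 0.17551
  24: 1 × 0.206 × 0.9313 = 0.19185
  25: 1 × 0.210 × 0.9224 = 0.19370
  26: 1 × 0.220 × 0.9149 = 0.20128
  27: 1 × 0.263 × 0.9100 = 0.23933
  28: 1 × 0.247 × 0.8954 = 0.22116
  29: 1 × 0.251 × 0.8936 = 0.22429
  30: 1 × 0.211 × 0.8917 = 0.18815
  31: 1 × 0.187 × 0.8771 = 0.16402
  32: 1 × 0.176 × 0.8744 = 0.15389
Sum = 2.10090
NRR = 0.48780 × 2.10090 = 1.02482
An NRR exceeding 1 indicates intrinsic growth under these rates.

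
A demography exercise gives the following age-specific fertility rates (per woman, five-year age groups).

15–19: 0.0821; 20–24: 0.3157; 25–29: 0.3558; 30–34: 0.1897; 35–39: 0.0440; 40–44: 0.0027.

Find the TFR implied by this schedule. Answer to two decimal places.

4.95

Sum of ASFRs = 0.0821 + 0.3157 + 0.3558 + 0.1897 + 0.0440 + 0.0027 = 0.9900
TFR = 5 × 0.9900 = 4.95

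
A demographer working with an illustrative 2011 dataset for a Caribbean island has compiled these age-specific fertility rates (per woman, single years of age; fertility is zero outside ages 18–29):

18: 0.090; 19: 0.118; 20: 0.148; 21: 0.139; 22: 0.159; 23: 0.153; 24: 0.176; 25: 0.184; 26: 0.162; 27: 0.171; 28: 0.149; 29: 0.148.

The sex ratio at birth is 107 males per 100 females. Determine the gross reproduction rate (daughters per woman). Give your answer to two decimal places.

0.87

Proportion female at birth = 100 / (100 + 107) = 0.48309.
Sum of ASFRs = 0.090 + 0.118 + 0.148 + 0.139 + 0.159 + 0.153 + 0.176 + 0.184 + 0.162 + 0.171 + 0.149 + 0.148 = 1.797
TFR = 1.797
GRR = 0.48309 × 1.797 = 0.86811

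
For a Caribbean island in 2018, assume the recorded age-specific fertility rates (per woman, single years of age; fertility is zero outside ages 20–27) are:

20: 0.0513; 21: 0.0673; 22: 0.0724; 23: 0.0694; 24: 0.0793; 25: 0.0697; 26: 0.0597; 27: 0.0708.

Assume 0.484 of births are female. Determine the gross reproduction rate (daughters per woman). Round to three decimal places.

0.261

Proportion female at birth = 0.484.
Sum of ASFRs = 0.0513 + 0.0673 + 0.0724 + 0.0694 + 0.0793 + 0.0697 + 0.0597 + 0.0708 = 0.5399
TFR = 0.5399
GRR = 0.484 × 0.5399 = 0.26131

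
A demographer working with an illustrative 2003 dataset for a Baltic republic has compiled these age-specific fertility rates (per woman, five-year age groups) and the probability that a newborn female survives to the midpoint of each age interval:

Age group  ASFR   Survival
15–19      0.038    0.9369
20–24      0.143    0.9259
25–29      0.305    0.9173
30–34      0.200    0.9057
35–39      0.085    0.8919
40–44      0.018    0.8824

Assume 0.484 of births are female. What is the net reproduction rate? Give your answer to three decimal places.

1.744

Proportion female at birth = 0.484.
Weighting each age-specific rate by interval width and survival:
  15–19: 5 × 0.038 × 0.9369 = 0.17801
  20–24: 5 × 0.143 × 0.9259 = 0.66202
  25–29: 5 × 0.305 × 0.9173 = 1.39888
  30–34: 5 × 0.200 × 0.9057 = 0.90570
  35–39: 5 × 0.085 × 0.8919 = 0.37906
  40–44: 5 × 0.018 × 0.8824 = 0.07942
Sum = 3.60309
NRR = 0.484 × 3.60309 = 1.74390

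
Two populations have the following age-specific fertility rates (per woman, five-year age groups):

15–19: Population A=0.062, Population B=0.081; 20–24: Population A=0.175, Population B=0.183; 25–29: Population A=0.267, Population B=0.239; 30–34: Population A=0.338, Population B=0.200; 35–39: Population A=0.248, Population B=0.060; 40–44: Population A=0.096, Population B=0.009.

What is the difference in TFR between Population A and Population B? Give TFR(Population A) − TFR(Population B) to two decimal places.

Population A:
  Sum of ASFRs = 0.062 + 0.175 + 0.267 + 0.338 + 0.248 + 0.096 = 1.186
  TFR = 5 × 1.186 = 5.93
Population B:
  Sum of ASFRs = 0.081 + 0.183 + 0.239 + 0.200 + 0.060 + 0.009 = 0.772
  TFR = 5 × 0.772 = 3.86
Difference = 5.93 − 3.86 = 2.07

2.07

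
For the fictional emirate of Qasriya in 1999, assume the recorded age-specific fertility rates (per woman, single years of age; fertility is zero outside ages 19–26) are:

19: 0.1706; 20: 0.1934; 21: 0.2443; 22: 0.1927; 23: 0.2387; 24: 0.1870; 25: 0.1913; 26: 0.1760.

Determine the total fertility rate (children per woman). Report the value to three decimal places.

1.594

Sum of ASFRs = 0.1706 + 0.1934 + 0.2443 + 0.1927 + 0.2387 + 0.1870 + 0.1913 + 0.1760 = 1.5940
TFR = 1.594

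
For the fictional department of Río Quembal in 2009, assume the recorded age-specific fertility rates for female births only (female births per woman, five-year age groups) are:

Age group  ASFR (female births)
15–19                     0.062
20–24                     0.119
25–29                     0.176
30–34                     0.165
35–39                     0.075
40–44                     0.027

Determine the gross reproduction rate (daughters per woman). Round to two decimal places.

3.12

Sum of female ASFRs = 0.062 + 0.119 + 0.176 + 0.165 + 0.075 + 0.027 = 0.624
GRR = 5 × 0.624 = 3.12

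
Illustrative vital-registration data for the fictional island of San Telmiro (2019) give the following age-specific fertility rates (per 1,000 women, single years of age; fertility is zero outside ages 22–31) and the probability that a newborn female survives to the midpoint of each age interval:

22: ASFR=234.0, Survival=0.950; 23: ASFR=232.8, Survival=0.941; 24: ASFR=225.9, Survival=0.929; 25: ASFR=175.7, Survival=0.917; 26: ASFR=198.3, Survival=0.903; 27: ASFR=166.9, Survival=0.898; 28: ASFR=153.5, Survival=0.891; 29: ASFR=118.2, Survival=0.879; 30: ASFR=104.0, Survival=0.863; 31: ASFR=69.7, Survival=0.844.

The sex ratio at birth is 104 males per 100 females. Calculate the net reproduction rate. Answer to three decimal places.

Proportion female at birth = 100 / (100 + 104) = 0.49020.
Per-age-group product (1 × ASFR × survival probability):
  22: 1 × 234.0/1000 × 0.950 = 0.22230
  23: 1 × 232.8/1000 × 0.941 = 0.21906
  24: 1 × 225.9/1000 × 0.929 = 0.20986
  25: 1 × 175.7/1000 × 0.917 = 0.16112
  26: 1 × 198.3/1000 × 0.903 = 0.17906
  27: 1 × 166.9/1000 × 0.898 = 0.14988
  28: 1 × 153.5/1000 × 0.891 = 0.13677
  29: 1 × 118.2/1000 × 0.879 = 0.10390
  30: 1 × 104.0/1000 × 0.863 = 0.08975
  31: 1 × 69.7/1000 × 0.844 = 0.05883
Sum = 1.53053
NRR = 0.49020 × 1.53053 = 0.75027

0.750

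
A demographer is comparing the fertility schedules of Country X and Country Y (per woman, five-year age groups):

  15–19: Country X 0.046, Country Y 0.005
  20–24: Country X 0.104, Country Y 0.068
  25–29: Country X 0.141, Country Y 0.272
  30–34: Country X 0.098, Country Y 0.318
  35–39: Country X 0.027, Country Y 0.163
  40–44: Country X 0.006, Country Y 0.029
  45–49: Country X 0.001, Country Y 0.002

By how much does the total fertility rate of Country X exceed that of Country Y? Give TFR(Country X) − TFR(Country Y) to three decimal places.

-2.170

Country X:
  Sum of ASFRs = 0.046 + 0.104 + 0.141 + 0.098 + 0.027 + 0.006 + 0.001 = 0.423
  TFR = 5 × 0.423 = 2.115
Country Y:
  Sum of ASFRs = 0.005 + 0.068 + 0.272 + 0.318 + 0.163 + 0.029 + 0.002 = 0.857
  TFR = 5 × 0.857 = 4.285
Difference = 2.115 − 4.285 = -2.17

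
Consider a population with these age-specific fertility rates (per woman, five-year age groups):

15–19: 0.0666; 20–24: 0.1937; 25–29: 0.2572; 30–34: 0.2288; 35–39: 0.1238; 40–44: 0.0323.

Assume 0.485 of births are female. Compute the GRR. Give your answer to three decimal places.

2.188

Proportion female at birth = 0.485.
Sum of ASFRs = 0.0666 + 0.1937 + 0.2572 + 0.2288 + 0.1238 + 0.0323 = 0.9024
TFR = 5 × 0.9024 = 4.512
GRR = 0.485 × 4.512 = 2.18832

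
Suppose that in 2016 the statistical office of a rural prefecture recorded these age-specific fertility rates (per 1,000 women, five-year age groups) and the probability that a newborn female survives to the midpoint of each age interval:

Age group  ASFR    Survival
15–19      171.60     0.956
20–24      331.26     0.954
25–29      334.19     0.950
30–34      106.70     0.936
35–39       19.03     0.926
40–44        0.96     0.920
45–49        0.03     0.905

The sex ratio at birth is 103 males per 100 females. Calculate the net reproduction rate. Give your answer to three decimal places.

Proportion female at birth = 100 / (100 + 103) = 0.49261.
Survival-weighted fertility by age (5·fₓ·Sₓ):
  15–19: 5 × 171.60/1000 × 0.956 = 0.82025
  20–24: 5 × 331.26/1000 × 0.954 = 1.58011
  25–29: 5 × 334.19/1000 × 0.950 = 1.58740
  30–34: 5 × 106.70/1000 × 0.936 = 0.49936
  35–39: 5 × 19.03/1000 × 0.926 = 0.08811
  40–44: 5 × 0.96/1000 × 0.920 = 0.00442
  45–49: 5 × 0.03/1000 × 0.905 = 0.00014
Sum = 4.57979
NRR = 0.49261 × 4.57979 = 2.25605

2.256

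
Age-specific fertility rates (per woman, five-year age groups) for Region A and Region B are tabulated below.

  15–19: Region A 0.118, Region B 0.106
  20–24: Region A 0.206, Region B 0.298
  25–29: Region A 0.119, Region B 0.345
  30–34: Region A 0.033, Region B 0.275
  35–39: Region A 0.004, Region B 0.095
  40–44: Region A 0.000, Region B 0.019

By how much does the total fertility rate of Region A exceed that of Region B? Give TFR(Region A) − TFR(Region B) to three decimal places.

-3.290

Region A:
  Sum of ASFRs = 0.118 + 0.206 + 0.119 + 0.033 + 0.004 + 0.000 = 0.480
  TFR = 5 × 0.480 = 2.4
Region B:
  Sum of ASFRs = 0.106 + 0.298 + 0.345 + 0.275 + 0.095 + 0.019 = 1.138
  TFR = 5 × 1.138 = 5.69
Difference = 2.4 − 5.69 = -3.29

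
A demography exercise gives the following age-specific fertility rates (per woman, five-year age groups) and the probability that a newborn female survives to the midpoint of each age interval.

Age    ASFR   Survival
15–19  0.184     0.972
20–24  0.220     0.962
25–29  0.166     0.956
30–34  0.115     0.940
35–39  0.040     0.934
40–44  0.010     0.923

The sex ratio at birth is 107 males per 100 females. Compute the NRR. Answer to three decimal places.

Proportion female at birth = 100 / (100 + 107) = 0.48309.
Each age group contributes 5 × ASFR × survival:
  15–19: 5 × 0.184 × 0.972 = 0.89424
  20–24: 5 × 0.220 × 0.962 = 1.05820
  25–29: 5 × 0.166 × 0.956 = 0.79348
  30–34: 5 × 0.115 × 0.940 = 0.54050
  35–39: 5 × 0.040 × 0.934 = 0.18680
  40–44: 5 × 0.010 × 0.923 = 0.04615
Sum = 3.51937
NRR = 0.48309 × 3.51937 = 1.70017

1.700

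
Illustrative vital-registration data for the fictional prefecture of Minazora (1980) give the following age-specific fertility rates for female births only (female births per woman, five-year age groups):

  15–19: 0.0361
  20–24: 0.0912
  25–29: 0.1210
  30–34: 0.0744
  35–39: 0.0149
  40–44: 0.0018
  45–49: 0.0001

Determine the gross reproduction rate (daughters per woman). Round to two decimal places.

Sum of female ASFRs = 0.0361 + 0.0912 + 0.1210 + 0.0744 + 0.0149 + 0.0018 + 0.0001 = 0.3395
GRR = 5 × 0.3395 = 1.6975

1.70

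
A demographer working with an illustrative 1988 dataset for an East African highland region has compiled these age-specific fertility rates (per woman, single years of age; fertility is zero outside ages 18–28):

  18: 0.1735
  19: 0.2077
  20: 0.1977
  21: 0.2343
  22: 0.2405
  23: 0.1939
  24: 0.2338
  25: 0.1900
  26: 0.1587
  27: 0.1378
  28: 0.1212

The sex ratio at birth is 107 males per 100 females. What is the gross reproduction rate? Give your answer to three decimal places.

Proportion female at birth = 100 / (100 + 107) = 0.48309.
Sum of ASFRs = 0.1735 + 0.2077 + 0.1977 + 0.2343 + 0.2405 + 0.1939 + 0.2338 + 0.1900 + 0.1587 + 0.1378 + 0.1212 = 2.0891
TFR = 2.0891
GRR = 0.48309 × 2.0891 = 1.00922

1.009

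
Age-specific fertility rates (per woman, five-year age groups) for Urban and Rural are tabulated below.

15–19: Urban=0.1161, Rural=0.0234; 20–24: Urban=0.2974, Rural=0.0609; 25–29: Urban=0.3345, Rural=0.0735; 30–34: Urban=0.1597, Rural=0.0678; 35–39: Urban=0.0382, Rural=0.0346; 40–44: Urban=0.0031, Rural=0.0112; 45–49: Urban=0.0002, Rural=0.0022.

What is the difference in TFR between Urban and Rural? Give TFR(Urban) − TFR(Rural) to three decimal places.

3.378

Urban:
  Sum of ASFRs = 0.1161 + 0.2974 + 0.3345 + 0.1597 + 0.0382 + 0.0031 + 0.0002 = 0.9492
  TFR = 5 × 0.9492 = 4.746
Rural:
  Sum of ASFRs = 0.0234 + 0.0609 + 0.0735 + 0.0678 + 0.0346 + 0.0112 + 0.0022 = 0.2736
  TFR = 5 × 0.2736 = 1.368
Difference = 4.746 − 1.368 = 3.378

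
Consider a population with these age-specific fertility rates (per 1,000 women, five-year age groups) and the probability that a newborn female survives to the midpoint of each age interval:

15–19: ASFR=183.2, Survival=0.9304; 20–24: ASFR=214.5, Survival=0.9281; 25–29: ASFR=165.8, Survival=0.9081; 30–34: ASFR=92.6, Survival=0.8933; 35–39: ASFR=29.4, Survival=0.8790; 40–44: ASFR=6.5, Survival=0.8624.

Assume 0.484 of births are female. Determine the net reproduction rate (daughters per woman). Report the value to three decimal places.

1.535

Proportion female at birth = 0.484.
Survival-weighted fertility by age (5·fₓ·Sₓ):
  15–19: 5 × 183.2/1000 × 0.9304 = 0.85225
  20–24: 5 × 214.5/1000 × 0.9281 = 0.99539
  25–29: 5 × 165.8/1000 × 0.9081 = 0.75281
  30–34: 5 × 92.6/1000 × 0.8933 = 0.41360
  35–39: 5 × 29.4/1000 × 0.8790 = 0.12921
  40–44: 5 × 6.5/1000 × 0.8624 = 0.02803
Sum = 3.17129
NRR = 0.484 × 3.17129 = 1.53490
An NRR exceeding 1 indicates intrinsic growth under these rates.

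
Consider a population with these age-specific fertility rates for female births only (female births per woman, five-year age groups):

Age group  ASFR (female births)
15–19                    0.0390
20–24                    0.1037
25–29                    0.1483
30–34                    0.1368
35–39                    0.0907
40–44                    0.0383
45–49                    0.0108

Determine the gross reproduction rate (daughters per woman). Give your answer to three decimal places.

2.838

Sum of female ASFRs = 0.0390 + 0.1037 + 0.1483 + 0.1368 + 0.0907 + 0.0383 + 0.0108 = 0.5676
GRR = 5 × 0.5676 = 2.838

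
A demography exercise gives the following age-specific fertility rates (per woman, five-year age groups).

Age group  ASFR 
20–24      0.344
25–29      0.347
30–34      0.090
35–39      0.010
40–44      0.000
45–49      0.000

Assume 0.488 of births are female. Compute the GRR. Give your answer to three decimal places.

1.930

Proportion female at birth = 0.488.
Sum of ASFRs = 0.344 + 0.347 + 0.090 + 0.010 + 0.000 + 0.000 = 0.791
TFR = 5 × 0.791 = 3.955
GRR = 0.488 × 3.955 = 1.93004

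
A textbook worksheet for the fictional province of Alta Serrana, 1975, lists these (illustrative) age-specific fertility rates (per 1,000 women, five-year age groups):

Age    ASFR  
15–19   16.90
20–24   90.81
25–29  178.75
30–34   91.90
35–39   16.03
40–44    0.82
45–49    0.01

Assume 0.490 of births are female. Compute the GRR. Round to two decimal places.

0.97

Proportion female at birth = 0.490.
Sum of ASFRs = 16.90 + 90.81 + 178.75 + 91.90 + 16.03 + 0.82 + 0.01 = 395.22
TFR = 5 × 395.22 / 1000 = 1.9761
GRR = 0.490 × 1.9761 = 0.96829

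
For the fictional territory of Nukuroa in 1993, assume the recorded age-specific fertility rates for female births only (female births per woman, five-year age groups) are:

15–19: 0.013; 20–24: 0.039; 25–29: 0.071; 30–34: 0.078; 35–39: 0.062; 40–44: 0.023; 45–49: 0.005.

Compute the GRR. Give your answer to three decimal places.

Sum of female ASFRs = 0.013 + 0.039 + 0.071 + 0.078 + 0.062 + 0.023 + 0.005 = 0.291
GRR = 5 × 0.291 = 1.455

1.455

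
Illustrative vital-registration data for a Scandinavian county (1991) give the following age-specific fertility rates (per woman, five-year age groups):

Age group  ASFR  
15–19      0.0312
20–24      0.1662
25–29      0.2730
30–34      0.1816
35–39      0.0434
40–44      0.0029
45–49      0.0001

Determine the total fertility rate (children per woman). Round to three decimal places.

Sum of ASFRs = 0.0312 + 0.1662 + 0.2730 + 0.1816 + 0.0434 + 0.0029 + 0.0001 = 0.6984
TFR = 5 × 0.6984 = 3.492

3.492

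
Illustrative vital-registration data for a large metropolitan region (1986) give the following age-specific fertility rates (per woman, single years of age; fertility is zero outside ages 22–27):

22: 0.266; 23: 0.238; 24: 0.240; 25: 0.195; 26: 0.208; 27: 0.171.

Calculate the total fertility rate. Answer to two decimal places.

1.32

Sum of ASFRs = 0.266 + 0.238 + 0.240 + 0.195 + 0.208 + 0.171 = 1.318
TFR = 1.318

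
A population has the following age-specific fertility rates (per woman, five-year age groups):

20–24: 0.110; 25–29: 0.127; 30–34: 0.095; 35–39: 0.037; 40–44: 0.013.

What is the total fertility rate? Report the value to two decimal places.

Sum of ASFRs = 0.110 + 0.127 + 0.095 + 0.037 + 0.013 = 0.382
TFR = 5 × 0.382 = 1.91

1.91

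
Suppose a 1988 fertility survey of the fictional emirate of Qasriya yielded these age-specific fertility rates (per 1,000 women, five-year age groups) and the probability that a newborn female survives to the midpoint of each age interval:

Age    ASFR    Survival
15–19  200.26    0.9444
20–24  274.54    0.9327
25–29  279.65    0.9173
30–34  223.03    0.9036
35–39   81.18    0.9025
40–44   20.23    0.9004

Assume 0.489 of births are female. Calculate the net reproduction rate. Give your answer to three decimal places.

2.432

Proportion female at birth = 0.489.
Per-age-group product (5 × ASFR × survival probability):
  15–19: 5 × 200.26/1000 × 0.9444 = 0.94563
  20–24: 5 × 274.54/1000 × 0.9327 = 1.28032
  25–29: 5 × 279.65/1000 × 0.9173 = 1.28261
  30–34: 5 × 223.03/1000 × 0.9036 = 1.00765
  35–39: 5 × 81.18/1000 × 0.9025 = 0.36632
  40–44: 5 × 20.23/1000 × 0.9004 = 0.09108
Sum = 4.97361
NRR = 0.489 × 4.97361 = 2.43210
An NRR exceeding 1 indicates intrinsic growth under these rates.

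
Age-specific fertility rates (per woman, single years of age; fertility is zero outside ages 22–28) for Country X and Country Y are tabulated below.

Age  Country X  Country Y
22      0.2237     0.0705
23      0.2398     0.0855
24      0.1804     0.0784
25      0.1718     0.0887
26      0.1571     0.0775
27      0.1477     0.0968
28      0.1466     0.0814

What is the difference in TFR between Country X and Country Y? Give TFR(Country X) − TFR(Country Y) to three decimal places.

Country X:
  Sum of ASFRs = 0.2237 + 0.2398 + 0.1804 + 0.1718 + 0.1571 + 0.1477 + 0.1466 = 1.2671
  TFR = 1.2671
Country Y:
  Sum of ASFRs = 0.0705 + 0.0855 + 0.0784 + 0.0887 + 0.0775 + 0.0968 + 0.0814 = 0.5788
  TFR = 0.5788
Difference = 1.2671 − 0.5788 = 0.6883

0.688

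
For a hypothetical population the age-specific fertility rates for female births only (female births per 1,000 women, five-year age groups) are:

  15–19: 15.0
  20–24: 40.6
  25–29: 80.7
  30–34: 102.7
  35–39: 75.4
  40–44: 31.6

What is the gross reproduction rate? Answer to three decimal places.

1.730

Sum of female ASFRs = 15.0 + 40.6 + 80.7 + 102.7 + 75.4 + 31.6 = 346.0
GRR = 5 × 346.0 / 1000 = 1.73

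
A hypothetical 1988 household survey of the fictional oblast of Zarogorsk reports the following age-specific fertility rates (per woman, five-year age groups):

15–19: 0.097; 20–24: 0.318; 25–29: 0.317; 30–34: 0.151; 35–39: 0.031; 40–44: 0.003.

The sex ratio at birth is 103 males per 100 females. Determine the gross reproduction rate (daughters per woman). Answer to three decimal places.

2.259

Proportion female at birth = 100 / (100 + 103) = 0.49261.
Sum of ASFRs = 0.097 + 0.318 + 0.317 + 0.151 + 0.031 + 0.003 = 0.917
TFR = 5 × 0.917 = 4.585
GRR = 0.49261 × 4.585 = 2.25862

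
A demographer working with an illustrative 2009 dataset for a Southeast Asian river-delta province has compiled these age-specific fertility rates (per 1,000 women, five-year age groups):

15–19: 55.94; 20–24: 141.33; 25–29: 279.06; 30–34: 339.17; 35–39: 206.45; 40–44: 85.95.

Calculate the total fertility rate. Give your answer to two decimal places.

5.54

Sum of ASFRs = 55.94 + 141.33 + 279.06 + 339.17 + 206.45 + 85.95 = 1107.90
TFR = 5 × 1107.90 / 1000 = 5.5395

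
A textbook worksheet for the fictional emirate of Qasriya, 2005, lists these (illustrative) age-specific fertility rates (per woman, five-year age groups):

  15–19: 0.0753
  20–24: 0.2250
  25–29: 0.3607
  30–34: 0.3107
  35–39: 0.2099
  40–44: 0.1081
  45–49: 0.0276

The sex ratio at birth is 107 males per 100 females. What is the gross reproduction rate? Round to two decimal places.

3.18

Proportion female at birth = 100 / (100 + 107) = 0.48309.
Sum of ASFRs = 0.0753 + 0.2250 + 0.3607 + 0.3107 + 0.2099 + 0.1081 + 0.0276 = 1.3173
TFR = 5 × 1.3173 = 6.5865
GRR = 0.48309 × 6.5865 = 3.18187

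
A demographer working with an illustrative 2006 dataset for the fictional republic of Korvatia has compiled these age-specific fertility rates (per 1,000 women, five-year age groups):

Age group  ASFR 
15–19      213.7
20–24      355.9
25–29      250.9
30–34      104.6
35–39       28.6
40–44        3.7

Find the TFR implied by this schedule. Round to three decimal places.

4.787

Sum of ASFRs = 213.7 + 355.9 + 250.9 + 104.6 + 28.6 + 3.7 = 957.4
TFR = 5 × 957.4 / 1000 = 4.787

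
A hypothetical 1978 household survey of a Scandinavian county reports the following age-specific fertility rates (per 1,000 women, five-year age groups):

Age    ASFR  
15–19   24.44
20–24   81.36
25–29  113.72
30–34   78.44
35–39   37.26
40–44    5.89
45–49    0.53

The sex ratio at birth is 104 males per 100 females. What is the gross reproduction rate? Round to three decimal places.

Proportion female at birth = 100 / (100 + 104) = 0.49020.
Sum of ASFRs = 24.44 + 81.36 + 113.72 + 78.44 + 37.26 + 5.89 + 0.53 = 341.64
TFR = 5 × 341.64 / 1000 = 1.7082
GRR = 0.49020 × 1.7082 = 0.83736

0.837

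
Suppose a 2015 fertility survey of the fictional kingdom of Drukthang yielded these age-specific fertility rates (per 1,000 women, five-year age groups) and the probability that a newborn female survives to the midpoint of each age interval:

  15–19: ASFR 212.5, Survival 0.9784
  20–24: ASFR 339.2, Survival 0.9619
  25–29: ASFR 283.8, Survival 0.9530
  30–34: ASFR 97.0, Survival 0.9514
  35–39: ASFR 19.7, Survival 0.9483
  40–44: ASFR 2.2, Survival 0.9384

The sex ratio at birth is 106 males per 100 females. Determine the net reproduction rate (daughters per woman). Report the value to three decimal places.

2.227

Proportion female at birth = 100 / (100 + 106) = 0.48544.
Each age group contributes 5 × ASFR × survival:
  15–19: 5 × 212.5/1000 × 0.9784 = 1.03955
  20–24: 5 × 339.2/1000 × 0.9619 = 1.63138
  25–29: 5 × 283.8/1000 × 0.9530 = 1.35231
  30–34: 5 × 97.0/1000 × 0.9514 = 0.46143
  35–39: 5 × 19.7/1000 × 0.9483 = 0.09341
  40–44: 5 × 2.2/1000 × 0.9384 = 0.01032
Sum = 4.58840
NRR = 0.48544 × 4.58840 = 2.22739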